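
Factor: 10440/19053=2^3 * 5^1 * 73^(-1)=40/73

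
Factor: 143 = 11^1 * 13^1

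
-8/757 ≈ -0.0106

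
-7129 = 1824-8953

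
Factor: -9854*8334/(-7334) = 2^1*3^2*13^1*19^(-1)*193^(-1)*379^1*463^1 = 41061618/3667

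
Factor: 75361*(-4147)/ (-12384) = 2^ (-5)*3^ (-2)*11^2*13^2*17^1*29^1*31^1*43^ (-1) = 312522067/12384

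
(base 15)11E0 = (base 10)3810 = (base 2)111011100010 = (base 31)3TS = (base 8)7342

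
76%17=8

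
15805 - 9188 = 6617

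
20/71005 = 4/14201 ≈ 0.000282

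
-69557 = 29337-98894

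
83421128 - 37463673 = 45957455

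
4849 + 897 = 5746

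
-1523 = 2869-4392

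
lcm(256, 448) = 1792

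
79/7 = 11 + 2/7 ≈ 11.29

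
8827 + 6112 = 14939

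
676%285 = 106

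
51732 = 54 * 958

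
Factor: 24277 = 11^1*2207^1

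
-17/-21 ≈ 0.810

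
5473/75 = 72 + 73/75 ≈ 72.97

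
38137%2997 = 2173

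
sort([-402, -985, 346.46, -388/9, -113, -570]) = [-985, -570, -402, -113, -388/9, 346.46]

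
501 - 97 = 404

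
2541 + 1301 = 3842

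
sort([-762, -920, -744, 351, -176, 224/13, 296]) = [-920, -762, -744, -176, 224/13, 296, 351]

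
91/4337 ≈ 0.0210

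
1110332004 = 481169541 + 629162463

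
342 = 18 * 19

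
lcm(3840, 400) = 19200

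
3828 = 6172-2344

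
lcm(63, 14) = 126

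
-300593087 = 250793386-551386473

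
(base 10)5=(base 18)5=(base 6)5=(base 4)11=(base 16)5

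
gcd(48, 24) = 24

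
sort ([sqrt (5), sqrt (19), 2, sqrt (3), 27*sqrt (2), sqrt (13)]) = [sqrt (3), 2, sqrt (5), sqrt (13), sqrt (19), 27*sqrt (2)]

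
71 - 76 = -5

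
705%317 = 71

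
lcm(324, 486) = 972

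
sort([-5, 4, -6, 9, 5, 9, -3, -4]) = [-6, -5, -4, -3, 4, 5, 9, 9]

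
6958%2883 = 1192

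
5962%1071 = 607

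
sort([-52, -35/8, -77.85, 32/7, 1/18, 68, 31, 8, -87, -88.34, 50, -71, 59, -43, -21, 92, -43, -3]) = [-88.34, -87, -77.85, -71, -52, -43, -43, -21, -35/8, -3, 1/18, 32/7, 8, 31, 50, 59, 68, 92]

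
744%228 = 60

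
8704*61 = 530944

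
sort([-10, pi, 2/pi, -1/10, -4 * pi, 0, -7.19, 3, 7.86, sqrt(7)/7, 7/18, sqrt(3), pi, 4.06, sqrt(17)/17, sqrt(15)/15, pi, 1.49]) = [-4 * pi, -10, -7.19, -1/10, 0, sqrt(17)/17, sqrt(15)/15, sqrt(7)/7, 7/18, 2/pi, 1.49, sqrt(3), 3, pi, pi, pi, 4.06, 7.86]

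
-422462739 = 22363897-444826636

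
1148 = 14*82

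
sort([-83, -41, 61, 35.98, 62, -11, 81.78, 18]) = [-83, -41, -11, 18, 35.98, 61, 62, 81.78]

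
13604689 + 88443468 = 102048157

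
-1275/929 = -1 - 346/929 ≈ -1.37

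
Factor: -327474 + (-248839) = -1*576313^1 = -576313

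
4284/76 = 56+7/19 ≈ 56.37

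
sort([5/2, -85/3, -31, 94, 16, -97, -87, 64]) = [-97, -87, -31, -85/3, 5/2, 16, 64, 94]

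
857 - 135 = 722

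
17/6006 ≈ 0.00283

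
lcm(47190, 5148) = 283140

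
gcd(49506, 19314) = 222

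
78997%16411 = 13353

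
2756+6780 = 9536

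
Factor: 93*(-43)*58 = -1*2^1*3^1*29^1*31^1*43^1 = -231942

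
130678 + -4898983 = -4768305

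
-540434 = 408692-949126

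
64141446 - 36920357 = 27221089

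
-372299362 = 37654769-409954131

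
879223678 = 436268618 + 442955060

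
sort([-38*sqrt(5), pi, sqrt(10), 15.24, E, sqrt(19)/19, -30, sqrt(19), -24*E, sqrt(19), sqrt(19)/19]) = [-38*sqrt(5), -24*E, -30, sqrt(19)/19, sqrt(19)/19, E, pi, sqrt(10), sqrt(19), sqrt(19), 15.24]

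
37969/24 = 1582 + 1/24 ≈ 1582.04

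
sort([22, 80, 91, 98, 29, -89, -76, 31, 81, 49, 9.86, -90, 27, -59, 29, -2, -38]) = [-90, -89, -76, -59, -38, -2, 9.86, 22, 27, 29, 29, 31, 49, 80, 81, 91, 98]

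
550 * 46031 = 25317050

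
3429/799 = 4 + 233/799 ≈ 4.29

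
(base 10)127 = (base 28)4f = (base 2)1111111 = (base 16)7f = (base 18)71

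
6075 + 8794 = 14869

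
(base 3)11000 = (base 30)3i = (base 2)1101100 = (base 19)5d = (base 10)108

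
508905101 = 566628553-57723452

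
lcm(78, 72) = 936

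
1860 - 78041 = -76181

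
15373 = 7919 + 7454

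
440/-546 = -220/273 ≈ -0.806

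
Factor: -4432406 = -1*2^1*11^1*201473^1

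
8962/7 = 1280 + 2/7 ≈ 1280.29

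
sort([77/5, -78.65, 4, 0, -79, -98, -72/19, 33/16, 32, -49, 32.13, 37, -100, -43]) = [-100, -98, -79, -78.65, -49, -43, -72/19, 0, 33/16, 4, 77/5, 32, 32.13, 37]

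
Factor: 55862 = 2^1*17^1*31^1*53^1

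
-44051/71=-620 - 31/71 ≈ -620.44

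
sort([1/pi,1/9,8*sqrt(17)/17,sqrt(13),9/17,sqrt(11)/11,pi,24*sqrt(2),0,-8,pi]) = [-8,0,1/9,sqrt(11)/11,1/pi,9/17,8*sqrt(17)/17,pi,pi,sqrt(13),24*sqrt(2)]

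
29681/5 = 5936 + 1/5 = 5936.20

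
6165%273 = 159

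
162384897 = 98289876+64095021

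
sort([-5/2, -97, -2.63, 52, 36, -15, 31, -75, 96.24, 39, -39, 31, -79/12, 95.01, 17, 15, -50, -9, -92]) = [-97, -92, -75, -50, -39, -15, -9, -79/12, -2.63, -5/2, 15, 17, 31, 31, 36, 39, 52, 95.01, 96.24]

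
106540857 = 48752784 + 57788073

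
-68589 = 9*(-7621)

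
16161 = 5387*3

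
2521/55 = 45 + 46/55≈45.84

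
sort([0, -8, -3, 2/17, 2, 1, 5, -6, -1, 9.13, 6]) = [-8, -6, -3, -1, 0, 2/17, 1, 2, 5, 6, 9.13]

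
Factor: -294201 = -1*3^2*97^1*337^1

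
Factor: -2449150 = -1 * 2^1 * 5^2 * 11^1 * 61^1 * 73^1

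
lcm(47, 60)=2820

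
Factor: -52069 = -1*52069^1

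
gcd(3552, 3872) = 32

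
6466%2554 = 1358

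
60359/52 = 4643/4 = 1160.75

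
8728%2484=1276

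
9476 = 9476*1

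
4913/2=2456 + 1/2=2456.50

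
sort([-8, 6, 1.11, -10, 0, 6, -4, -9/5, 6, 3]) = [-10, -8, -4, -9/5, 0, 1.11, 3, 6, 6, 6]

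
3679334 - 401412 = 3277922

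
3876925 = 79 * 49075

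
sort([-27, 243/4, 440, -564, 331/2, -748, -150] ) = [-748, -564, -150, -27, 243/4, 331/2, 440] 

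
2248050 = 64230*35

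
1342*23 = 30866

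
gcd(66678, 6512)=2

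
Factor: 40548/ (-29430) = -1*2^1*3^ (-2)*5^ (-1)*31^1 = -62/45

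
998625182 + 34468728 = 1033093910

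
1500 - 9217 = -7717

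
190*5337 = 1014030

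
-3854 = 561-4415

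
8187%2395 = 1002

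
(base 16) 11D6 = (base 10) 4566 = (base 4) 1013112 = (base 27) 673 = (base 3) 20021010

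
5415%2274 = 867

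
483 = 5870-5387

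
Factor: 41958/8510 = 3^4 * 5^(-1) * 7^1 * 23^(-1) = 567/115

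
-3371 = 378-3749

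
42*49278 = 2069676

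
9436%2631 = 1543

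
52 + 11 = 63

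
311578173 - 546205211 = -234627038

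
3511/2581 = 1+930/2581 ≈ 1.36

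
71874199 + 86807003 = 158681202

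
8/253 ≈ 0.0316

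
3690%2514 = 1176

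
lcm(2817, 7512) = 22536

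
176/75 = 2 + 26/75 ≈ 2.35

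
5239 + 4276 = 9515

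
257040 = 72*3570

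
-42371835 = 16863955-59235790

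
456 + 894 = 1350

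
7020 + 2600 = 9620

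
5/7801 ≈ 0.000641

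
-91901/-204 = 450 + 101/204 ≈ 450.50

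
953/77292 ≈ 0.0123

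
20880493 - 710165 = 20170328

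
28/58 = 14/29 ≈ 0.483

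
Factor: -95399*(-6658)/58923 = 2^1*3^(-2)*19^1*3329^1*5021^1*6547^(-1) = 635166542/58923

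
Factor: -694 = -1*2^1*347^1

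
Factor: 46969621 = 46969621^1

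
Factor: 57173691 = 3^1 * 19057897^1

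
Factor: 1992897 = 3^3 * 31^1 * 2381^1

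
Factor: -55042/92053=-1*2^1*29^1*97^(-1)=-58/97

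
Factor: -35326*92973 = -1*2^1*3^1*17^2*1039^1*1823^1 = -3284364198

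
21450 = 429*50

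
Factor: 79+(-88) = -1*3^2 = -9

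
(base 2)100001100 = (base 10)268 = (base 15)12d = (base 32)8c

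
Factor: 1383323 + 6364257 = 2^2 * 5^1 * 17^1 * 22787^1 = 7747580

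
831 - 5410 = -4579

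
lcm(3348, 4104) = 127224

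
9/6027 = 3/2009 ≈ 0.00149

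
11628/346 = 33 + 105/173 ≈ 33.61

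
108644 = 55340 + 53304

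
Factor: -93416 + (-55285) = -1 * 3^1 * 7^1 * 73^1 * 97^1 = -148701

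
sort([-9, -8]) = [-9, -8]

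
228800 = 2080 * 110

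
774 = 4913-4139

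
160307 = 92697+67610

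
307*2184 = 670488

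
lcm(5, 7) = 35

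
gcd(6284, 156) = 4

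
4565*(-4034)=-18415210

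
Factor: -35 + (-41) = -1 * 2^2 * 19^1 = -76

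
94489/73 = 1294 + 27/73 ≈ 1294.37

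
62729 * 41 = 2571889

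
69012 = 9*7668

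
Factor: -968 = -1*2^3*11^2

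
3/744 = 1/248 ≈ 0.00403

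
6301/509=12 + 193/509 ≈ 12.38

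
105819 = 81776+24043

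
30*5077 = 152310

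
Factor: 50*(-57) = -1*2^1*3^1*5^2*19^1 = -2850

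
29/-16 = -1 - 13/16 ≈ -1.81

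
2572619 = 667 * 3857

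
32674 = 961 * 34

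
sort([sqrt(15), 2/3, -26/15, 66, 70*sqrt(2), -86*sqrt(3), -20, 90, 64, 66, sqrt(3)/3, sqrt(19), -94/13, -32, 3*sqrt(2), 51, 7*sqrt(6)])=[-86*sqrt(3), -32, -20, -94/13, -26/15, sqrt(3)/3, 2/3, sqrt(15), 3*sqrt(2), sqrt(19), 7*sqrt(6), 51, 64, 66, 66, 90, 70*sqrt(2)]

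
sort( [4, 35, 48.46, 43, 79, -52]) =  [-52, 4, 35, 43, 48.46, 79]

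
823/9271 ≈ 0.0888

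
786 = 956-170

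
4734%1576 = 6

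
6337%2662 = 1013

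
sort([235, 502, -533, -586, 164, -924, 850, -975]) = [-975, -924, -586, -533, 164, 235, 502, 850]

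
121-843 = -722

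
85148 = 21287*4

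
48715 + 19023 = 67738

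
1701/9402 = 567/3134≈0.181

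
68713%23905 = 20903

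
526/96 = 263/48 ≈ 5.48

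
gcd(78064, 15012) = 4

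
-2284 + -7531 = -9815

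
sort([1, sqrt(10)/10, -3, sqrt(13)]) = [-3, sqrt(10)/10, 1, sqrt(13)]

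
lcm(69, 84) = 1932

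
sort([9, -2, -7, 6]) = [-7, -2, 6, 9]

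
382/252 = 1 + 65/126 ≈ 1.52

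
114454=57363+57091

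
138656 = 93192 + 45464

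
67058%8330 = 418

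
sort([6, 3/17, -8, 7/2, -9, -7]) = [-9, -8, -7, 3/17, 7/2, 6]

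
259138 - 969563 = -710425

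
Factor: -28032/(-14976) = 3^(-1)*13^(-1)*73^1 = 73/39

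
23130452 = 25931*892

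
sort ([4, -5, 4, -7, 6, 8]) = [-7, -5, 4, 4, 6, 8]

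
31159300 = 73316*425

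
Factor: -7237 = -1 * 7237^1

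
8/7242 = 4/3621 ≈ 0.00110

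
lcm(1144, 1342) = 69784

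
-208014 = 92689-300703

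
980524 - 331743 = 648781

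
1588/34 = 794/17 ≈ 46.71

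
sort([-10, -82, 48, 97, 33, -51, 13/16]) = [-82, -51, -10, 13/16, 33, 48, 97]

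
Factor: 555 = 3^1 * 5^1 * 37^1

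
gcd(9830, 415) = 5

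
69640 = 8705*8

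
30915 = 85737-54822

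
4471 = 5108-637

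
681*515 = 350715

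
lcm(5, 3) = 15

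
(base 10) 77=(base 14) 57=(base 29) 2j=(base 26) 2p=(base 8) 115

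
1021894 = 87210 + 934684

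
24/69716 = 6/17429 ≈ 0.000344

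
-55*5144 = -282920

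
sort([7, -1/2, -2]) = [-2, -1/2, 7]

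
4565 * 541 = 2469665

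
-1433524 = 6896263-8329787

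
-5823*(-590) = 3435570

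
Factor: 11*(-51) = -1*3^1*11^1*17^1 = -561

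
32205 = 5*6441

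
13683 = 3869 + 9814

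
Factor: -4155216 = -1 * 2^4 * 3^1 * 13^1 * 6659^1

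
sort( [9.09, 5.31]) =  [5.31, 9.09]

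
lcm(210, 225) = 3150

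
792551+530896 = 1323447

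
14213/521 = 27 + 146/521 ≈ 27.28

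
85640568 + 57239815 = 142880383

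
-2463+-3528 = -5991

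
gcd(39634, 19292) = 14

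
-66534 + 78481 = 11947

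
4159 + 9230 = 13389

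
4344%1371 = 231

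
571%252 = 67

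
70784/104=680 + 8/13 ≈ 680.62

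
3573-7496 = -3923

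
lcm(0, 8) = 0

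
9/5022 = 1/558 ≈ 0.00179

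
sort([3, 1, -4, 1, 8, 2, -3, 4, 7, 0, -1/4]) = [-4, -3, -1/4, 0, 1, 1, 2, 3, 4, 7, 8]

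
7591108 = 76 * 99883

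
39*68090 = 2655510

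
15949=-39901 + 55850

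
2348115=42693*55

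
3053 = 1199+1854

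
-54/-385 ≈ 0.140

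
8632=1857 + 6775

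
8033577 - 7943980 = 89597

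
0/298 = 0 = 0.00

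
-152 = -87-65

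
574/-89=-6 - 40/89 ≈ -6.45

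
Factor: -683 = -1*683^1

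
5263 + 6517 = 11780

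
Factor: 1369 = 37^2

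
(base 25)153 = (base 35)li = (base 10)753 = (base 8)1361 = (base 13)45c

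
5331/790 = 6 + 591/790 ≈ 6.75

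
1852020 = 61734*30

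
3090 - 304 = 2786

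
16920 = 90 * 188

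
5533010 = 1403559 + 4129451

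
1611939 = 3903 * 413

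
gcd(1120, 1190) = 70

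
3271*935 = 3058385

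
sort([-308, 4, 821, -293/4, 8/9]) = [-308, -293/4, 8/9, 4, 821]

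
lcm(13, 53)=689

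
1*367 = 367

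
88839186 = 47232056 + 41607130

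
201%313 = 201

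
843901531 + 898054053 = 1741955584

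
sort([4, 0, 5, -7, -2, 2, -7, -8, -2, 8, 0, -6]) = [-8, -7, -7, -6, -2, -2, 0, 0, 2, 4, 5, 8]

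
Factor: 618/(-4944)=-1*2^(-3)=-1/8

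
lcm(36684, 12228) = 36684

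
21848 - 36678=-14830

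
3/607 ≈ 0.00494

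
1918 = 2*959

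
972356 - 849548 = 122808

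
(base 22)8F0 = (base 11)3180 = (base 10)4202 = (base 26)65G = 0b1000001101010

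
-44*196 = -8624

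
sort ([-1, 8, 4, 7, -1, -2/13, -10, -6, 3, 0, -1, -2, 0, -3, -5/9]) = [-10, -6, -3, -2, -1, -1, -1, -5/9, -2/13, 0, 0, 3, 4, 7, 8]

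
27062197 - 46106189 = -19043992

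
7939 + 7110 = 15049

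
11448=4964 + 6484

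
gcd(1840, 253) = 23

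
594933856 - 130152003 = 464781853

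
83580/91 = 11940/13 ≈ 918.46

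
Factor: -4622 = -1 * 2^1 * 2311^1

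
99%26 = 21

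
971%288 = 107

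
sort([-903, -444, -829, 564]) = [-903, -829, -444, 564]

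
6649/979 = 6 + 775/979 ≈ 6.79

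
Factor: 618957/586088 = 2^(-3)*3^2*61^(-1)*97^1*709^1*1201^(-1) 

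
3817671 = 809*4719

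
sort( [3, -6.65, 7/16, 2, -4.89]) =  [-6.65, -4.89, 7/16, 2, 3]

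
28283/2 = 14141 + 1/2 = 14141.50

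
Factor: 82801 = 31^1*2671^1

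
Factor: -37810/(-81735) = 2^1*3^(-1)*19^1*199^1*5449^(-1) = 7562/16347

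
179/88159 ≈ 0.00203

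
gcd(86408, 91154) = 14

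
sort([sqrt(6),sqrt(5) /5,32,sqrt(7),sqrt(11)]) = [sqrt(5) /5,sqrt(6),sqrt(7),sqrt(11),32]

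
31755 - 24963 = 6792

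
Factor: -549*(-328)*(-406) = -1*2^4*3^2*7^1*29^1*41^1*61^1 = -73109232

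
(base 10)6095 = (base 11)4641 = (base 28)7lj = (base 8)13717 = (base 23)bc0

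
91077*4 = 364308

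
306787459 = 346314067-39526608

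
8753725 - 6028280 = 2725445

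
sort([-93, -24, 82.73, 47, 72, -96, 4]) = [-96, -93, -24, 4, 47, 72, 82.73]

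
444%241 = 203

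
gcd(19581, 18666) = 183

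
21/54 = 7/18 ≈ 0.389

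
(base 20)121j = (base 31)964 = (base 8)21207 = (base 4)2022013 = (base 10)8839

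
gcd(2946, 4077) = 3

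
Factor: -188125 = -1 * 5^4 * 7^1 * 43^1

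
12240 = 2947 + 9293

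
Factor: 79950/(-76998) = -1 * 5^2 * 13^1 * 313^(-1) = -325/313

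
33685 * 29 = 976865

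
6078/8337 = 2026/2779 ≈ 0.729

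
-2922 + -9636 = -12558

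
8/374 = 4/187 ≈ 0.0214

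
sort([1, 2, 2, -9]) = [-9, 1, 2, 2]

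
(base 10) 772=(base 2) 1100000100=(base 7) 2152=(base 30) pm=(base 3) 1001121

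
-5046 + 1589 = -3457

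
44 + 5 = 49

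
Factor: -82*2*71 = -1*2^2*41^1*71^1 = -11644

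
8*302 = 2416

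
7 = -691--698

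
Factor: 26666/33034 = 67^1 * 83^(-1) = 67/83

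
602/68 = 8 + 29/34 ≈ 8.85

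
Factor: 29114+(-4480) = 2^1 * 109^1 * 113^1 = 24634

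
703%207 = 82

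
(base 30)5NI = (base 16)1458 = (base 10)5208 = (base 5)131313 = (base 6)40040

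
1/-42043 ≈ -0.0000238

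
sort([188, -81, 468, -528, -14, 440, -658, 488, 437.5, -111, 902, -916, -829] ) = [-916, -829, -658, -528, -111, -81, -14, 188, 437.5, 440, 468, 488, 902] 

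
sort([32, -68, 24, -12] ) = [-68, -12, 24, 32] 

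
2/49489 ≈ 0.0000404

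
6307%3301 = 3006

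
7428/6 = 1238 = 1238.00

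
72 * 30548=2199456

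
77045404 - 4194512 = 72850892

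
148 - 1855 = -1707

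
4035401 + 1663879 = 5699280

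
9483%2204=667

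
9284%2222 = 396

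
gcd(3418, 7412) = 2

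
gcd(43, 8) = 1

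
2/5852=1/2926 ≈ 0.000342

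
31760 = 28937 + 2823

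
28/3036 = 7/759 ≈ 0.00922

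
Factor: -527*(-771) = 3^1*17^1*31^1*257^1 = 406317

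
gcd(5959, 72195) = 1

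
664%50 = 14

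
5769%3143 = 2626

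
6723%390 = 93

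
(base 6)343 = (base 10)135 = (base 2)10000111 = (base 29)4j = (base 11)113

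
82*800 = 65600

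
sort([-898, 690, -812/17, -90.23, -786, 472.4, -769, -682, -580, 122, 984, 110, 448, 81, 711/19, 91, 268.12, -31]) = [-898, -786, -769, -682, -580, -90.23, -812/17, -31, 711/19, 81, 91, 110, 122, 268.12, 448, 472.4, 690, 984]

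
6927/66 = 2309/22 ≈ 104.95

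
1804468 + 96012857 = 97817325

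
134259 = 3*44753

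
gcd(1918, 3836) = 1918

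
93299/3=31099 + 2/3 ≈ 31099.67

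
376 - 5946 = -5570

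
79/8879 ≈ 0.00890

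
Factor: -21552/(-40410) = 2^3 * 3^(-1) * 5^(-1) = 8/15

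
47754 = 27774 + 19980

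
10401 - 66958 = -56557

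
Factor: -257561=-1*257561^1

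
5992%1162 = 182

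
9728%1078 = 26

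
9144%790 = 454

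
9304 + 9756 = 19060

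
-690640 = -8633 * 80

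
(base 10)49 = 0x31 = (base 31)1i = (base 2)110001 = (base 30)1j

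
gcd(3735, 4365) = 45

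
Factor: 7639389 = 3^2*293^1*2897^1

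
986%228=74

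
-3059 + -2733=-5792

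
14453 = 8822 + 5631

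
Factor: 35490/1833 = 2^1*5^1*7^1*13^1*47^(-1) = 910/47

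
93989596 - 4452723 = 89536873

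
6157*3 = 18471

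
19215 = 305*63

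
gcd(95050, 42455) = 5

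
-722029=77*(-9377)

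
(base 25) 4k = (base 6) 320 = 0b1111000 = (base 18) 6c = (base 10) 120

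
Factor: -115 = -1 * 5^1 * 23^1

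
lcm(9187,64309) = 64309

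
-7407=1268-8675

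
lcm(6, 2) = 6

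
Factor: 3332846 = 2^1*11^1*197^1*769^1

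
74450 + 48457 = 122907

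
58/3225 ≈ 0.0180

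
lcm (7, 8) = 56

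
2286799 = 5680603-3393804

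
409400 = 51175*8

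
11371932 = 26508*429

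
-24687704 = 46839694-71527398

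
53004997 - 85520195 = -32515198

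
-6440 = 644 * (-10)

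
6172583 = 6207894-35311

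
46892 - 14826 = 32066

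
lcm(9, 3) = 9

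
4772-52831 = -48059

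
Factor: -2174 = -1*2^1*1087^1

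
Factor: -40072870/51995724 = -1 * 2^(-1) * 3^(-1) * 5^1 * 11^(-1) * 17^(-2) * 29^(-1) * 47^(-1) * 1193^1 * 3359^1 = -20036435/25997862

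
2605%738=391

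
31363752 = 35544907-4181155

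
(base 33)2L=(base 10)87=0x57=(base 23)3I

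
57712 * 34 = 1962208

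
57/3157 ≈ 0.0181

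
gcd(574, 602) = 14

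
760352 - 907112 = -146760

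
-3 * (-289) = 867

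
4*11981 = 47924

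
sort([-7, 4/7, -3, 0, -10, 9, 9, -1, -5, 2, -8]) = [-10, -8, -7, -5, -3, -1, 0, 4/7, 2, 9, 9]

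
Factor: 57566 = 2^1*107^1*269^1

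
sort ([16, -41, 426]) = [-41, 16, 426]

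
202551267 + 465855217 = 668406484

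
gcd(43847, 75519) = 1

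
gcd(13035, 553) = 79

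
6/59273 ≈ 0.000101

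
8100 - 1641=6459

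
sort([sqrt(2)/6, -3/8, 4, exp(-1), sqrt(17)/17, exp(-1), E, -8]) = [-8, -3/8, sqrt(2)/6, sqrt(17)/17, exp(-1), exp(-1), E, 4]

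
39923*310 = 12376130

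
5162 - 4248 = 914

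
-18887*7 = -132209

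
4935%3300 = 1635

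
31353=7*4479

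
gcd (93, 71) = 1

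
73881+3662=77543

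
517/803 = 47/73 ≈ 0.644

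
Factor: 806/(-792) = -1 * 2^(-2) * 3^(-2) * 11^(-1) * 13^1 * 31^1 = -403/396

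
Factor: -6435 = -1 * 3^2 * 5^1 * 11^1 * 13^1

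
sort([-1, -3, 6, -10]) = [-10, -3, -1, 6]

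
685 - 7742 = -7057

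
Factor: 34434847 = 107^1 * 321821^1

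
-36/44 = -9/11≈-0.818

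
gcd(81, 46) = 1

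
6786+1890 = 8676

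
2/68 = 1/34 ≈ 0.0294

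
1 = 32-31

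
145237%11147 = 326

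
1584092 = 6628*239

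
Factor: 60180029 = 7^1*13^1*23^1*28753^1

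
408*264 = 107712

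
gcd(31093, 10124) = 1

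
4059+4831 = 8890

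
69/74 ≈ 0.932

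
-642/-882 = 107/147 ≈ 0.728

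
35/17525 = 7/3505 ≈ 0.00200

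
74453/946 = 78 + 665/946 ≈ 78.70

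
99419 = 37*2687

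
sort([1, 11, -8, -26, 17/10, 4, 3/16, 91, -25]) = [-26, -25, -8, 3/16, 1, 17/10, 4, 11, 91]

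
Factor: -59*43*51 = -1*3^1*17^1*43^1*59^1 = -129387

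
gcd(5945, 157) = 1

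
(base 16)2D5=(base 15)335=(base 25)140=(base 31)NC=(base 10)725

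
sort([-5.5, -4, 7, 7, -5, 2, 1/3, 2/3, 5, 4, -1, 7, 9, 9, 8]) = [-5.5, -5, -4, -1, 1/3, 2/3, 2, 4, 5, 7, 7, 7, 8, 9, 9]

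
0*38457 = 0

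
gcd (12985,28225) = 5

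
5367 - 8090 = -2723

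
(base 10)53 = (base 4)311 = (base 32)1l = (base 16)35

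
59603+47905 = 107508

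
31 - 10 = 21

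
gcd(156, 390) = 78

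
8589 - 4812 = 3777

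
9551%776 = 239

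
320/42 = 7+13/21 ≈ 7.62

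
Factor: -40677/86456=-1 * 2^(-3) * 3^1 * 7^1 * 13^1 * 101^(-1) * 107^(-1) * 149^1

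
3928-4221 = -293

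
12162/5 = 2432+2/5 = 2432.40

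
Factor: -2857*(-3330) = 2^1*3^2*5^1*37^1*2857^1 = 9513810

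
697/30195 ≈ 0.0231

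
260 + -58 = 202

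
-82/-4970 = 41/2485 ≈ 0.0165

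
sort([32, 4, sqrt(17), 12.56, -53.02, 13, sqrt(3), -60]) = [-60, -53.02, sqrt(3), 4, sqrt(17), 12.56, 13, 32]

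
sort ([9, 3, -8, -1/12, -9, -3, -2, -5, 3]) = [-9, -8, -5, -3, -2, -1/12, 3, 3, 9]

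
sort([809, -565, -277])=[-565, -277, 809]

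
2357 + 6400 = 8757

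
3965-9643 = -5678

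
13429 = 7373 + 6056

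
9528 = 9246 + 282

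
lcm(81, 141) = 3807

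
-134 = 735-869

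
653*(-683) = -445999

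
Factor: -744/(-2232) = 3^(-1) = 1/3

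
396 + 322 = 718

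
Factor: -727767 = -1*3^2*80863^1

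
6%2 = 0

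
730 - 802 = -72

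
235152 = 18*13064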